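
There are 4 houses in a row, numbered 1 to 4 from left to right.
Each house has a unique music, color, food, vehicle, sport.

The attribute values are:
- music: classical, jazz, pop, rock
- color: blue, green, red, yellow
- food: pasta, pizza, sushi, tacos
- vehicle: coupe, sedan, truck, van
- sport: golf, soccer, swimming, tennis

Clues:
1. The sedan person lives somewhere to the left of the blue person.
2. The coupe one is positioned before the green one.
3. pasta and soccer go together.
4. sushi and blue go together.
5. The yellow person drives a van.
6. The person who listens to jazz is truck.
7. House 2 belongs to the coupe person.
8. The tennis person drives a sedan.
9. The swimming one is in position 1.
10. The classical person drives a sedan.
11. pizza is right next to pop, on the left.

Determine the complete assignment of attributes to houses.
Solution:

House | Music | Color | Food | Vehicle | Sport
----------------------------------------------
  1   | rock | yellow | pizza | van | swimming
  2   | pop | red | pasta | coupe | soccer
  3   | classical | green | tacos | sedan | tennis
  4   | jazz | blue | sushi | truck | golf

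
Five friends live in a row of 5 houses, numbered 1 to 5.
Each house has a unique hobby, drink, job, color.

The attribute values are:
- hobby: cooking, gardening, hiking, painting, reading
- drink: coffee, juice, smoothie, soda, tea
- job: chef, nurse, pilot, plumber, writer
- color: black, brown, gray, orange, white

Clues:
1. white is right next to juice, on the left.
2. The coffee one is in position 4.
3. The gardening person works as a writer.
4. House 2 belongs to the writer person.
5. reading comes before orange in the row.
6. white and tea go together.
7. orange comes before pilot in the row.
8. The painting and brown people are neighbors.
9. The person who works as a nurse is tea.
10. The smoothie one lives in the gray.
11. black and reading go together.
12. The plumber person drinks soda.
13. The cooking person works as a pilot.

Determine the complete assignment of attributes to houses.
Solution:

House | Hobby | Drink | Job | Color
-----------------------------------
  1   | painting | tea | nurse | white
  2   | gardening | juice | writer | brown
  3   | reading | soda | plumber | black
  4   | hiking | coffee | chef | orange
  5   | cooking | smoothie | pilot | gray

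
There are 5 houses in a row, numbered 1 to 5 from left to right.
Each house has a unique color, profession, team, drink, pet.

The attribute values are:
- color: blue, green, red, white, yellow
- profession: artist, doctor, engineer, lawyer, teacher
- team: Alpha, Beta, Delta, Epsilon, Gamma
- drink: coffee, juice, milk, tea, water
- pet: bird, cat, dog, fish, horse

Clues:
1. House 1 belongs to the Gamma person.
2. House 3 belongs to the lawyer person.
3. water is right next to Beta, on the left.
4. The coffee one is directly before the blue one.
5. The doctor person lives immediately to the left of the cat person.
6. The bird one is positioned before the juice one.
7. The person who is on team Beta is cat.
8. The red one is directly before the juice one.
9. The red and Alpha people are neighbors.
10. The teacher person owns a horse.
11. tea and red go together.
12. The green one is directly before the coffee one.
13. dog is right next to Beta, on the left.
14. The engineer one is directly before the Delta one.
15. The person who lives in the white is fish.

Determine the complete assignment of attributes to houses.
Solution:

House | Color | Profession | Team | Drink | Pet
-----------------------------------------------
  1   | green | doctor | Gamma | water | dog
  2   | yellow | engineer | Beta | coffee | cat
  3   | blue | lawyer | Delta | milk | bird
  4   | red | teacher | Epsilon | tea | horse
  5   | white | artist | Alpha | juice | fish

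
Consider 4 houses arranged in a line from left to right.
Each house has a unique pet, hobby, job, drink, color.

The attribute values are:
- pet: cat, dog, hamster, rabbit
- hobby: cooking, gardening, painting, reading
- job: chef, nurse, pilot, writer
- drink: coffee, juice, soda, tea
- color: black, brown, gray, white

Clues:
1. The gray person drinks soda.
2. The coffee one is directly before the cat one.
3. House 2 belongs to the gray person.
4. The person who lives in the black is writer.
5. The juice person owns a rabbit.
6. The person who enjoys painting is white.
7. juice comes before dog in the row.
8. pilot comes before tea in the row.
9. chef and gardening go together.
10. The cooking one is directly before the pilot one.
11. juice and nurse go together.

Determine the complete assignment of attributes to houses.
Solution:

House | Pet | Hobby | Job | Drink | Color
-----------------------------------------
  1   | hamster | cooking | writer | coffee | black
  2   | cat | reading | pilot | soda | gray
  3   | rabbit | painting | nurse | juice | white
  4   | dog | gardening | chef | tea | brown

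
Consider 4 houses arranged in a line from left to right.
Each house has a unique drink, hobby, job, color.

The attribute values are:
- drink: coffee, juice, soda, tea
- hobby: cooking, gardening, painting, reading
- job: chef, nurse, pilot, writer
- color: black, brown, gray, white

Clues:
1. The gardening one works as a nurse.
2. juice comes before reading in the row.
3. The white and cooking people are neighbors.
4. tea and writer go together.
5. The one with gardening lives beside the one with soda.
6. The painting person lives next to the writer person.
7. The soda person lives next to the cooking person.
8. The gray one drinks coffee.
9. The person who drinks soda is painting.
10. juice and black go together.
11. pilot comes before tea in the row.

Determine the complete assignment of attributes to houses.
Solution:

House | Drink | Hobby | Job | Color
-----------------------------------
  1   | juice | gardening | nurse | black
  2   | soda | painting | pilot | white
  3   | tea | cooking | writer | brown
  4   | coffee | reading | chef | gray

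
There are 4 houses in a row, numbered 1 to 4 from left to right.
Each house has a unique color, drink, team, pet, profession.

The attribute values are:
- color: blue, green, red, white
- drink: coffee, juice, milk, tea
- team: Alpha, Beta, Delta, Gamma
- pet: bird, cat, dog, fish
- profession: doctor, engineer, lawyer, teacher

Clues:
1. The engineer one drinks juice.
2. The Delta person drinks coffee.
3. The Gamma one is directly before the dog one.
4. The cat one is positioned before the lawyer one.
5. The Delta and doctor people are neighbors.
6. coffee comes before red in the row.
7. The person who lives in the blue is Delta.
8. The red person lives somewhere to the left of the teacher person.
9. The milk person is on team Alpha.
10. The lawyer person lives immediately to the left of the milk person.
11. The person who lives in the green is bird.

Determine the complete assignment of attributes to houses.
Solution:

House | Color | Drink | Team | Pet | Profession
-----------------------------------------------
  1   | white | juice | Gamma | cat | engineer
  2   | blue | coffee | Delta | dog | lawyer
  3   | red | milk | Alpha | fish | doctor
  4   | green | tea | Beta | bird | teacher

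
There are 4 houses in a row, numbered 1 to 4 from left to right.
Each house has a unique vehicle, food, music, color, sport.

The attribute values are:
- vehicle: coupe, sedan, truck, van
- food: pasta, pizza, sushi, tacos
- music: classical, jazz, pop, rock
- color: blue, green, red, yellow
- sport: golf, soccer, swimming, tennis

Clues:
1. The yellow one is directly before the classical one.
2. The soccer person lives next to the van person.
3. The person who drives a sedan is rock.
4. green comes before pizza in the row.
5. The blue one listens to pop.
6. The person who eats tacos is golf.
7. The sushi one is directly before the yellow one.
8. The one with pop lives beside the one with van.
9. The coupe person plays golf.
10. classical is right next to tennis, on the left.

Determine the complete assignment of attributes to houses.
Solution:

House | Vehicle | Food | Music | Color | Sport
----------------------------------------------
  1   | truck | sushi | pop | blue | soccer
  2   | van | pasta | jazz | yellow | swimming
  3   | coupe | tacos | classical | green | golf
  4   | sedan | pizza | rock | red | tennis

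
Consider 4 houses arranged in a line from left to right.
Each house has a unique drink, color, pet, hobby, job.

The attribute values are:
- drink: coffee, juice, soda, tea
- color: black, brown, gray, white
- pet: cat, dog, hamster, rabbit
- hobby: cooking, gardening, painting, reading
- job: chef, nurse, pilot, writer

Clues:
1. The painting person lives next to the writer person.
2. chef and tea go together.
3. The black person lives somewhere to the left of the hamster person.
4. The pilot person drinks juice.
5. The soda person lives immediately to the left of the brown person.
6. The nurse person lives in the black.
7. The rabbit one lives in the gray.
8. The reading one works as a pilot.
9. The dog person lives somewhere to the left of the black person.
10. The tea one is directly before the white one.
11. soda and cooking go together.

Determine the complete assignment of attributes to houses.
Solution:

House | Drink | Color | Pet | Hobby | Job
-----------------------------------------
  1   | tea | gray | rabbit | painting | chef
  2   | coffee | white | dog | gardening | writer
  3   | soda | black | cat | cooking | nurse
  4   | juice | brown | hamster | reading | pilot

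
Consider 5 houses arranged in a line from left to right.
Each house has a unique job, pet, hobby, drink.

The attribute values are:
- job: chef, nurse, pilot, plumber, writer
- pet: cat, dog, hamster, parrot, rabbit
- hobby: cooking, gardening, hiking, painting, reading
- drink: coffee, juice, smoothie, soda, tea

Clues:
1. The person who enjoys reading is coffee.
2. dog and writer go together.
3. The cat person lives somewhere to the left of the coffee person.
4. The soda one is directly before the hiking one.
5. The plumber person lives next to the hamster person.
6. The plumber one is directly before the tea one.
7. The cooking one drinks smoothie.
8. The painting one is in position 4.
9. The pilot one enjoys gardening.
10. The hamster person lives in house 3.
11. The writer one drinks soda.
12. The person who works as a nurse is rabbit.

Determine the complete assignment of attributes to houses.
Solution:

House | Job | Pet | Hobby | Drink
---------------------------------
  1   | chef | cat | cooking | smoothie
  2   | plumber | parrot | reading | coffee
  3   | pilot | hamster | gardening | tea
  4   | writer | dog | painting | soda
  5   | nurse | rabbit | hiking | juice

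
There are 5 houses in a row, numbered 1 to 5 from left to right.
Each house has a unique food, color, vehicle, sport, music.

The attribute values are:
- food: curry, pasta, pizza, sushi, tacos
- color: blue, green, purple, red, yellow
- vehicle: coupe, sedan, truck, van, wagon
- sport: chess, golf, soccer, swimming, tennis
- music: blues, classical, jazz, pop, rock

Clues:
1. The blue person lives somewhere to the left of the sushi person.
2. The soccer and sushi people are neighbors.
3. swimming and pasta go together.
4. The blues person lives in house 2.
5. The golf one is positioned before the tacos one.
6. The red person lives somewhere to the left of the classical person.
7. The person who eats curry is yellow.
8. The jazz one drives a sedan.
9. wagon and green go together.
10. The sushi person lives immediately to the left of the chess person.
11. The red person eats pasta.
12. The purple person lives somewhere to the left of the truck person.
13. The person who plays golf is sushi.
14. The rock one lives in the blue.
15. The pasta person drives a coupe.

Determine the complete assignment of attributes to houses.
Solution:

House | Food | Color | Vehicle | Sport | Music
----------------------------------------------
  1   | pizza | blue | van | soccer | rock
  2   | sushi | green | wagon | golf | blues
  3   | tacos | purple | sedan | chess | jazz
  4   | pasta | red | coupe | swimming | pop
  5   | curry | yellow | truck | tennis | classical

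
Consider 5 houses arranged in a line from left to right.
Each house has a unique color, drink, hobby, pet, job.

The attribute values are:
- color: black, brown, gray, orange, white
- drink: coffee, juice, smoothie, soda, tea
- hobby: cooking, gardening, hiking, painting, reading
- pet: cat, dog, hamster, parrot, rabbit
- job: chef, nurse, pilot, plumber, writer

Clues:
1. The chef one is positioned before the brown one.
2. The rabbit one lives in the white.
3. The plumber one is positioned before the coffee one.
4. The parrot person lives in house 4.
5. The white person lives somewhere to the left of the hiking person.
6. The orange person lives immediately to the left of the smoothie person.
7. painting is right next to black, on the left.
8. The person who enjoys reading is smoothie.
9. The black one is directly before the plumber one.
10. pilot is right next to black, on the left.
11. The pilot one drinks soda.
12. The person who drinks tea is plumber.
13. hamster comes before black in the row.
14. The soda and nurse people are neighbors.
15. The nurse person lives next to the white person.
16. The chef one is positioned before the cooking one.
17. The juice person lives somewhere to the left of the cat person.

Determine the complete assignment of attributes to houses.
Solution:

House | Color | Drink | Hobby | Pet | Job
-----------------------------------------
  1   | orange | soda | painting | hamster | pilot
  2   | black | smoothie | reading | dog | nurse
  3   | white | tea | gardening | rabbit | plumber
  4   | gray | juice | hiking | parrot | chef
  5   | brown | coffee | cooking | cat | writer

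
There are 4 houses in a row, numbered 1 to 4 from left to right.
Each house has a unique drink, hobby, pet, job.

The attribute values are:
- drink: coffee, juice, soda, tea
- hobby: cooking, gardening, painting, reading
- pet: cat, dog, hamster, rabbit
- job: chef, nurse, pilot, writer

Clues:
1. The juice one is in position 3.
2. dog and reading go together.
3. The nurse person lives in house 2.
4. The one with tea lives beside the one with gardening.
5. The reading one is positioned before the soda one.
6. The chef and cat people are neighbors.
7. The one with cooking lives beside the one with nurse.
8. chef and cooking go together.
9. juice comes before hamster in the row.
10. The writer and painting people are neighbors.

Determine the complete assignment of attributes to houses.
Solution:

House | Drink | Hobby | Pet | Job
---------------------------------
  1   | tea | cooking | rabbit | chef
  2   | coffee | gardening | cat | nurse
  3   | juice | reading | dog | writer
  4   | soda | painting | hamster | pilot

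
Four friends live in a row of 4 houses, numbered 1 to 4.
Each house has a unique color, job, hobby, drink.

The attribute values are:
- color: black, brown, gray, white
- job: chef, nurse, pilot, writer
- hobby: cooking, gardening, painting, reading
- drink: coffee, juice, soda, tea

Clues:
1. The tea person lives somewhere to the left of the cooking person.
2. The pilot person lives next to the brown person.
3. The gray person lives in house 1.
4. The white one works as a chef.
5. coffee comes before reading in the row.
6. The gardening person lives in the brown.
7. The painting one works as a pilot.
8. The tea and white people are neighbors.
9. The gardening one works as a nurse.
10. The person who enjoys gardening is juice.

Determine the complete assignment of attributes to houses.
Solution:

House | Color | Job | Hobby | Drink
-----------------------------------
  1   | gray | pilot | painting | coffee
  2   | brown | nurse | gardening | juice
  3   | black | writer | reading | tea
  4   | white | chef | cooking | soda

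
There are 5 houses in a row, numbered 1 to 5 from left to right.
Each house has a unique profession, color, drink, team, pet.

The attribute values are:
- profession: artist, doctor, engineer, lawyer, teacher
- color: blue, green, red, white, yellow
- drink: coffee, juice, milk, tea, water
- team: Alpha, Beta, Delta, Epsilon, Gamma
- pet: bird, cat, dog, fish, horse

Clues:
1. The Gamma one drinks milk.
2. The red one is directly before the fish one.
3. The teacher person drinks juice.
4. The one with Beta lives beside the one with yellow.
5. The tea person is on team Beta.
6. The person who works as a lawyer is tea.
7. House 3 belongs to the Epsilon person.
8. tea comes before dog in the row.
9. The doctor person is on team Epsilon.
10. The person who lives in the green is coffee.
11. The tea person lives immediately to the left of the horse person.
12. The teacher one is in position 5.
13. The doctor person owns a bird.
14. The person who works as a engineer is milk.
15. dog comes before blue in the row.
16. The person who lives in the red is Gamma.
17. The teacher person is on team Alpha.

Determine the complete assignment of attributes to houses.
Solution:

House | Profession | Color | Drink | Team | Pet
-----------------------------------------------
  1   | lawyer | white | tea | Beta | cat
  2   | artist | yellow | water | Delta | horse
  3   | doctor | green | coffee | Epsilon | bird
  4   | engineer | red | milk | Gamma | dog
  5   | teacher | blue | juice | Alpha | fish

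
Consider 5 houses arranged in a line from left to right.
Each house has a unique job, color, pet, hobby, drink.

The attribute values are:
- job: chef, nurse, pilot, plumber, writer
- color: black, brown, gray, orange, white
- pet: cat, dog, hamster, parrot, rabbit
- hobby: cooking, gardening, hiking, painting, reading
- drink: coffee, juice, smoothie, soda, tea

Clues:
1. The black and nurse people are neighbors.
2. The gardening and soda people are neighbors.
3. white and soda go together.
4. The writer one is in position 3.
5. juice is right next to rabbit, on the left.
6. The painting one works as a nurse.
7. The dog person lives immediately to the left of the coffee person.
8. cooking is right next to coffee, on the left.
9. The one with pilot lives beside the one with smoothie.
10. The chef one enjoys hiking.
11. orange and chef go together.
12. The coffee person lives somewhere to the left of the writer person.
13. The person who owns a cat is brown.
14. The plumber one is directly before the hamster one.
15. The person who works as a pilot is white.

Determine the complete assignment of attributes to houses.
Solution:

House | Job | Color | Pet | Hobby | Drink
-----------------------------------------
  1   | plumber | black | dog | cooking | tea
  2   | nurse | gray | hamster | painting | coffee
  3   | writer | brown | cat | gardening | juice
  4   | pilot | white | rabbit | reading | soda
  5   | chef | orange | parrot | hiking | smoothie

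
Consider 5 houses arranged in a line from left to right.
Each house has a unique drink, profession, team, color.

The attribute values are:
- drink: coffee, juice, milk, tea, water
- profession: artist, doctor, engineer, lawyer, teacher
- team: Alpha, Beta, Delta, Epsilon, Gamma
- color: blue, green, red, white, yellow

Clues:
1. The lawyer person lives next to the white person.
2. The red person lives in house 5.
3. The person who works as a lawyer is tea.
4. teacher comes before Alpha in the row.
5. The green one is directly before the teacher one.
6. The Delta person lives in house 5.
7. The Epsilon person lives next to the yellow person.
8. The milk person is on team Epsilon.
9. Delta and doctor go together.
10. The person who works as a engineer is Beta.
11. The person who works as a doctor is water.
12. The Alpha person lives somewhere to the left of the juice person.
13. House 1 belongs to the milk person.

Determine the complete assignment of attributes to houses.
Solution:

House | Drink | Profession | Team | Color
-----------------------------------------
  1   | milk | artist | Epsilon | green
  2   | coffee | teacher | Gamma | yellow
  3   | tea | lawyer | Alpha | blue
  4   | juice | engineer | Beta | white
  5   | water | doctor | Delta | red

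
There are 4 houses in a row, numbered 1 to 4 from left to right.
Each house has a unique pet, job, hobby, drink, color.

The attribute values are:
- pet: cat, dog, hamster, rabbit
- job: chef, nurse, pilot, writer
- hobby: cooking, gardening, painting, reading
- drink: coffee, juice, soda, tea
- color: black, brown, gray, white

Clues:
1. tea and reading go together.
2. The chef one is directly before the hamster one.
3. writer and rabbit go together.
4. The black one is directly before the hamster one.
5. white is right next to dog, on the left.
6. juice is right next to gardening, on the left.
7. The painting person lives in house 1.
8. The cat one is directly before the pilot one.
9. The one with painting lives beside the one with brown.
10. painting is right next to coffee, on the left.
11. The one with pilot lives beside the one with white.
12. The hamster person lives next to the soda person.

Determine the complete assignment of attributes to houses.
Solution:

House | Pet | Job | Hobby | Drink | Color
-----------------------------------------
  1   | cat | chef | painting | juice | black
  2   | hamster | pilot | gardening | coffee | brown
  3   | rabbit | writer | cooking | soda | white
  4   | dog | nurse | reading | tea | gray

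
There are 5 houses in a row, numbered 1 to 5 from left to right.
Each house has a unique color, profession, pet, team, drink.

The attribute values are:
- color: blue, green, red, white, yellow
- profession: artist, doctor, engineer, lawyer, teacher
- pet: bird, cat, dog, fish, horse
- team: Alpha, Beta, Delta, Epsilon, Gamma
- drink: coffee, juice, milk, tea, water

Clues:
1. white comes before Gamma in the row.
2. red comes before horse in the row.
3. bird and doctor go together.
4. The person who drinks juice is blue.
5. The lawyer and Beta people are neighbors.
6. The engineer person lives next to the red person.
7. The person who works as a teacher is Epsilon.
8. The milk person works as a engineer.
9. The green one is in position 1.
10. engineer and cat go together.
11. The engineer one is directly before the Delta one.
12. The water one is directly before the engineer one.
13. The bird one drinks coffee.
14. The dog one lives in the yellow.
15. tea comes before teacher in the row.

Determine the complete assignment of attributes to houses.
Solution:

House | Color | Profession | Pet | Team | Drink
-----------------------------------------------
  1   | green | lawyer | fish | Alpha | water
  2   | white | engineer | cat | Beta | milk
  3   | red | doctor | bird | Delta | coffee
  4   | yellow | artist | dog | Gamma | tea
  5   | blue | teacher | horse | Epsilon | juice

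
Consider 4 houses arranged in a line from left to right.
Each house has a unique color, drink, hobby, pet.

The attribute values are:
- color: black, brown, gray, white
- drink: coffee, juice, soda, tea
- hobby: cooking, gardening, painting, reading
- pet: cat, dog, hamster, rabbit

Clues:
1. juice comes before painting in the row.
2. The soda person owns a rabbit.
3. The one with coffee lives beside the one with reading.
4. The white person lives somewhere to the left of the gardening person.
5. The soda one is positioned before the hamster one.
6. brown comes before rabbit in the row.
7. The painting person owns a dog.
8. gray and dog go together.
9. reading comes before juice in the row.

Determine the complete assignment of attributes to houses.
Solution:

House | Color | Drink | Hobby | Pet
-----------------------------------
  1   | brown | coffee | cooking | cat
  2   | white | soda | reading | rabbit
  3   | black | juice | gardening | hamster
  4   | gray | tea | painting | dog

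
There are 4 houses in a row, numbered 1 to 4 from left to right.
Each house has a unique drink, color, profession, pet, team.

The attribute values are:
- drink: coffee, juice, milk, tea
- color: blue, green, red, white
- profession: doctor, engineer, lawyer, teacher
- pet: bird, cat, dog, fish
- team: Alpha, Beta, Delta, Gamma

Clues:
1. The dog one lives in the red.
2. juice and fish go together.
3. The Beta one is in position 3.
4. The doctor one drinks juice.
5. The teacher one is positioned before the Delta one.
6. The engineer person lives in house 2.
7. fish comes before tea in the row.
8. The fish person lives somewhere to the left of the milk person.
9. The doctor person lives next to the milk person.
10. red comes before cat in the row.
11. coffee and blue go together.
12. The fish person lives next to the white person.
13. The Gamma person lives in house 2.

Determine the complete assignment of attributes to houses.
Solution:

House | Drink | Color | Profession | Pet | Team
-----------------------------------------------
  1   | juice | green | doctor | fish | Alpha
  2   | milk | white | engineer | bird | Gamma
  3   | tea | red | teacher | dog | Beta
  4   | coffee | blue | lawyer | cat | Delta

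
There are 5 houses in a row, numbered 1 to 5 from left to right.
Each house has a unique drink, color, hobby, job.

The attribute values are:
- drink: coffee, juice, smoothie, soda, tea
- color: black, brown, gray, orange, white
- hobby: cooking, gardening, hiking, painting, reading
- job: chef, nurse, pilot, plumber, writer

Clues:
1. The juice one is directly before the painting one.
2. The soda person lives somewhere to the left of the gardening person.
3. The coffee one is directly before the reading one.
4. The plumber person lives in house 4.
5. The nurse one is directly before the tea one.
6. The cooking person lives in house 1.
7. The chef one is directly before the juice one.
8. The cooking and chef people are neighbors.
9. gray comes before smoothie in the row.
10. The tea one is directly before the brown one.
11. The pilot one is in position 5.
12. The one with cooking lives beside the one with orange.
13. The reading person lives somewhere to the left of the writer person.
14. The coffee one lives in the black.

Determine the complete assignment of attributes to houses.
Solution:

House | Drink | Color | Hobby | Job
-----------------------------------
  1   | coffee | black | cooking | nurse
  2   | tea | orange | reading | chef
  3   | juice | brown | hiking | writer
  4   | soda | gray | painting | plumber
  5   | smoothie | white | gardening | pilot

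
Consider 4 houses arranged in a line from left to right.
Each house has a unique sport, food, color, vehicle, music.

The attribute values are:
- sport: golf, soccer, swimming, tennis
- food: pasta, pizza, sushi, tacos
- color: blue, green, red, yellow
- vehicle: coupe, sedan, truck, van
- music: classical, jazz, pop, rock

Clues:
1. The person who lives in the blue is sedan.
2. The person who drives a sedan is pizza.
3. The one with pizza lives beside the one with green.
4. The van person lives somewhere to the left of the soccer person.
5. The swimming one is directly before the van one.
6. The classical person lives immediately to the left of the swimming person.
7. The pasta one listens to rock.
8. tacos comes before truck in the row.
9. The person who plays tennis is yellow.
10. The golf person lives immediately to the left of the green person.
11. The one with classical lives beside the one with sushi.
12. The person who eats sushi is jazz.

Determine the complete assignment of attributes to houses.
Solution:

House | Sport | Food | Color | Vehicle | Music
----------------------------------------------
  1   | golf | pizza | blue | sedan | classical
  2   | swimming | sushi | green | coupe | jazz
  3   | tennis | tacos | yellow | van | pop
  4   | soccer | pasta | red | truck | rock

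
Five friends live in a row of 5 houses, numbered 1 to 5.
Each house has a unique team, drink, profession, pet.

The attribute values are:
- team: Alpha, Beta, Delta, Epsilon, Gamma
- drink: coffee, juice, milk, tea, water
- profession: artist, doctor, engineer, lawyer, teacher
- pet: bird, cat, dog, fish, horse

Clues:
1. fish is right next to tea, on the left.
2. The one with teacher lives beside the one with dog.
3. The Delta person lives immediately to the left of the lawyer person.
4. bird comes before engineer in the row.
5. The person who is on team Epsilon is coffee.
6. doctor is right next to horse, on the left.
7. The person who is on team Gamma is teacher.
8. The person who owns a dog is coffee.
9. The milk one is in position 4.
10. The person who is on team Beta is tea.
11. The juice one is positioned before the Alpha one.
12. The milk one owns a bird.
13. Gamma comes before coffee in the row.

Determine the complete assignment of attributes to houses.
Solution:

House | Team | Drink | Profession | Pet
---------------------------------------
  1   | Delta | juice | doctor | fish
  2   | Beta | tea | lawyer | horse
  3   | Alpha | water | artist | cat
  4   | Gamma | milk | teacher | bird
  5   | Epsilon | coffee | engineer | dog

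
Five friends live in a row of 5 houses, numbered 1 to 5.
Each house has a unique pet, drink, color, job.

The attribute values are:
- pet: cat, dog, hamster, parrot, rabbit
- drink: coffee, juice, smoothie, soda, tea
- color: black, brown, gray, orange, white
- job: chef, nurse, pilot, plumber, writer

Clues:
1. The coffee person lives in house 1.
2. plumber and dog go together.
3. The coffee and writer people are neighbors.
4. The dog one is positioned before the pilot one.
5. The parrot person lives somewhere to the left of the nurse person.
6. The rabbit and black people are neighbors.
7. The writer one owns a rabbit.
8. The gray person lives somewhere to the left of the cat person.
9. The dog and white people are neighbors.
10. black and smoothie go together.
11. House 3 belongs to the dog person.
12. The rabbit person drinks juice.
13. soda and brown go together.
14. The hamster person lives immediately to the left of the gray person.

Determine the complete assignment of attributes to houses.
Solution:

House | Pet | Drink | Color | Job
---------------------------------
  1   | hamster | coffee | orange | chef
  2   | rabbit | juice | gray | writer
  3   | dog | smoothie | black | plumber
  4   | parrot | tea | white | pilot
  5   | cat | soda | brown | nurse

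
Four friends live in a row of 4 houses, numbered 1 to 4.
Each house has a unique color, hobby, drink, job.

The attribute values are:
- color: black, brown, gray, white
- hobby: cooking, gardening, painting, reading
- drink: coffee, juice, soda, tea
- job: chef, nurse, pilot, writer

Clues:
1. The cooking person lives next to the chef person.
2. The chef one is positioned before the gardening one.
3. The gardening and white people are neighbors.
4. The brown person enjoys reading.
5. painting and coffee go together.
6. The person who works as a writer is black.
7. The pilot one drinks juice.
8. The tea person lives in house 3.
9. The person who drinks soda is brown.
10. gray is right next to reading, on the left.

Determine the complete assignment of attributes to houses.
Solution:

House | Color | Hobby | Drink | Job
-----------------------------------
  1   | gray | cooking | juice | pilot
  2   | brown | reading | soda | chef
  3   | black | gardening | tea | writer
  4   | white | painting | coffee | nurse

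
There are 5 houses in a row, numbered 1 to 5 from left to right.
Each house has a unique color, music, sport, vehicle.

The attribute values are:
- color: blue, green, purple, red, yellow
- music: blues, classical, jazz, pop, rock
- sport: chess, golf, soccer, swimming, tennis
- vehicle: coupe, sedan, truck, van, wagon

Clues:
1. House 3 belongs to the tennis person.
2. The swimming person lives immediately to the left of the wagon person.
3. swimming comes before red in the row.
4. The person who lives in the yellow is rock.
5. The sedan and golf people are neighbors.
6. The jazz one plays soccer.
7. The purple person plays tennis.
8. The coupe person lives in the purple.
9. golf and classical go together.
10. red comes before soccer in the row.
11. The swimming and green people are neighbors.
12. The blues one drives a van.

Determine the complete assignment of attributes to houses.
Solution:

House | Color | Music | Sport | Vehicle
---------------------------------------
  1   | yellow | rock | swimming | sedan
  2   | green | classical | golf | wagon
  3   | purple | pop | tennis | coupe
  4   | red | blues | chess | van
  5   | blue | jazz | soccer | truck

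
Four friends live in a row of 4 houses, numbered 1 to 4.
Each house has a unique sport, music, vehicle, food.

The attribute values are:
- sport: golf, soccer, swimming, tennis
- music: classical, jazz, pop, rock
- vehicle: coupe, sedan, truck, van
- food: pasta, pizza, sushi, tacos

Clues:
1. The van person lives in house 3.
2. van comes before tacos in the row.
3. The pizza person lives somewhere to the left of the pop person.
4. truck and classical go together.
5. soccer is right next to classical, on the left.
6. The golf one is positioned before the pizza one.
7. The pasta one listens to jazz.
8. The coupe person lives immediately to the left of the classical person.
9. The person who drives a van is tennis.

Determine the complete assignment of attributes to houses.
Solution:

House | Sport | Music | Vehicle | Food
--------------------------------------
  1   | soccer | jazz | coupe | pasta
  2   | golf | classical | truck | sushi
  3   | tennis | rock | van | pizza
  4   | swimming | pop | sedan | tacos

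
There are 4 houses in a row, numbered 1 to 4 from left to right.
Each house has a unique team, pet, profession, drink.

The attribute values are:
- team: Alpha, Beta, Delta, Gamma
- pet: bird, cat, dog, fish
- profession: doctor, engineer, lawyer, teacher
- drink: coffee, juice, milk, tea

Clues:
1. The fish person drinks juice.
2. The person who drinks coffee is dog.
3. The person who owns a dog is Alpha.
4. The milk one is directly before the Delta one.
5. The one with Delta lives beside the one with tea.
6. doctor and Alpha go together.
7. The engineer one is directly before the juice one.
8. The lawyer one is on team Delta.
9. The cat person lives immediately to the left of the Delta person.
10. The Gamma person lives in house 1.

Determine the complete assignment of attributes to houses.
Solution:

House | Team | Pet | Profession | Drink
---------------------------------------
  1   | Gamma | cat | engineer | milk
  2   | Delta | fish | lawyer | juice
  3   | Beta | bird | teacher | tea
  4   | Alpha | dog | doctor | coffee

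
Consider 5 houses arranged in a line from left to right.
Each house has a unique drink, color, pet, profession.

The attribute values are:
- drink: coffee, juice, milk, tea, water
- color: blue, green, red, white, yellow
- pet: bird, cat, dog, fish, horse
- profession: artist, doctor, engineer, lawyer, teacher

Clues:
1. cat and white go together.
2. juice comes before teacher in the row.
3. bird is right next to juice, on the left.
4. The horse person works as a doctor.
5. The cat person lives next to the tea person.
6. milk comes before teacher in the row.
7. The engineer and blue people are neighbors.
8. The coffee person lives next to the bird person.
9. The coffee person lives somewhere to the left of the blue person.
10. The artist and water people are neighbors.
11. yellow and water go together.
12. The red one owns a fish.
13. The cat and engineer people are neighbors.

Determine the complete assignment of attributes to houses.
Solution:

House | Drink | Color | Pet | Profession
----------------------------------------
  1   | coffee | white | cat | lawyer
  2   | tea | green | bird | engineer
  3   | juice | blue | horse | doctor
  4   | milk | red | fish | artist
  5   | water | yellow | dog | teacher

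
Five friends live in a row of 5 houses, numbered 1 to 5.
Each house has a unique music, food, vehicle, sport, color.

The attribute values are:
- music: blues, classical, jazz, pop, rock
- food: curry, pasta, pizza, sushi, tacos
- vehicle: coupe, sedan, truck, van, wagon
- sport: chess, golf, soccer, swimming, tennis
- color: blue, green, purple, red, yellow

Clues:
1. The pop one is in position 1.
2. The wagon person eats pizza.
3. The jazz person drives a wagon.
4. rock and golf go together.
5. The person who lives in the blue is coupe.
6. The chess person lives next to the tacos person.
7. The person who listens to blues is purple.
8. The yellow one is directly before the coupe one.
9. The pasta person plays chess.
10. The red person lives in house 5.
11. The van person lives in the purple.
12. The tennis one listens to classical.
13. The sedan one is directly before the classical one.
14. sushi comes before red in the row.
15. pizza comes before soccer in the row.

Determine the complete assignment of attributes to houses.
Solution:

House | Music | Food | Vehicle | Sport | Color
----------------------------------------------
  1   | pop | pasta | sedan | chess | yellow
  2   | classical | tacos | coupe | tennis | blue
  3   | jazz | pizza | wagon | swimming | green
  4   | blues | sushi | van | soccer | purple
  5   | rock | curry | truck | golf | red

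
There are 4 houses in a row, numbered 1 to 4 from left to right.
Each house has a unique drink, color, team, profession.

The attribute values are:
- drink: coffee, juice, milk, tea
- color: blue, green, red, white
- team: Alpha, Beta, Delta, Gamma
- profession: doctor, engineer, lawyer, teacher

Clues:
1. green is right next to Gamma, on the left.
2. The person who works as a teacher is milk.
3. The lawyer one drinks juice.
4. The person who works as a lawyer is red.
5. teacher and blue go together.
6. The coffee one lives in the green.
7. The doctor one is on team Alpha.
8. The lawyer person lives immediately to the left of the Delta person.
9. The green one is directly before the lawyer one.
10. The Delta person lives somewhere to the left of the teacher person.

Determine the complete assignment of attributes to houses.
Solution:

House | Drink | Color | Team | Profession
-----------------------------------------
  1   | coffee | green | Alpha | doctor
  2   | juice | red | Gamma | lawyer
  3   | tea | white | Delta | engineer
  4   | milk | blue | Beta | teacher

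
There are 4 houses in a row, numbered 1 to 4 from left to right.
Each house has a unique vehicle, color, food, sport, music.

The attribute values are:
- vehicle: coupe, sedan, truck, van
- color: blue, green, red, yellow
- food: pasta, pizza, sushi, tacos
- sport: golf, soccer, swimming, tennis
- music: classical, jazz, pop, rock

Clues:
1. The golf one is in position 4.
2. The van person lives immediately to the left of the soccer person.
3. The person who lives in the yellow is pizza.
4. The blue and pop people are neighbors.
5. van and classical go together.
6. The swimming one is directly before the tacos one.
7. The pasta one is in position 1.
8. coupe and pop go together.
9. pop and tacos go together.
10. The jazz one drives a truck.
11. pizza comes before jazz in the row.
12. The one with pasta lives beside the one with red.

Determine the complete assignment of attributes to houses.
Solution:

House | Vehicle | Color | Food | Sport | Music
----------------------------------------------
  1   | van | blue | pasta | swimming | classical
  2   | coupe | red | tacos | soccer | pop
  3   | sedan | yellow | pizza | tennis | rock
  4   | truck | green | sushi | golf | jazz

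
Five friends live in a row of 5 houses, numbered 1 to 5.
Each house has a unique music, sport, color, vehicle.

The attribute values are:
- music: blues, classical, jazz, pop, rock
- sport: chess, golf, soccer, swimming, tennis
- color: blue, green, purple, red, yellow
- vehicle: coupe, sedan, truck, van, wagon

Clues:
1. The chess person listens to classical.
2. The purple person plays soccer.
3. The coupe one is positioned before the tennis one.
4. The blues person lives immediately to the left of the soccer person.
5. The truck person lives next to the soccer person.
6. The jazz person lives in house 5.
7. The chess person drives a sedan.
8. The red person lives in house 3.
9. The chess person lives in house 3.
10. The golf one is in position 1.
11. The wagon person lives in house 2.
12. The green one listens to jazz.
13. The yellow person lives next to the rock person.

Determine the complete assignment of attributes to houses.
Solution:

House | Music | Sport | Color | Vehicle
---------------------------------------
  1   | blues | golf | yellow | truck
  2   | rock | soccer | purple | wagon
  3   | classical | chess | red | sedan
  4   | pop | swimming | blue | coupe
  5   | jazz | tennis | green | van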